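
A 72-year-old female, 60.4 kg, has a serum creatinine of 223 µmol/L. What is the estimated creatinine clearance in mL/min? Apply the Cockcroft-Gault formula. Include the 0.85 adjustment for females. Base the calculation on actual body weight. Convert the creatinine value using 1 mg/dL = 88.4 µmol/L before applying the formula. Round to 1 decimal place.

SCr = 223 / 88.4 = 2.523 mg/dL
CrCl = (140 − 72) × 60.4 / (72 × 2.523) × 0.85 = 4107.2 / 181.66 × 0.85 ≈ 19.2 mL/min

19.2 mL/min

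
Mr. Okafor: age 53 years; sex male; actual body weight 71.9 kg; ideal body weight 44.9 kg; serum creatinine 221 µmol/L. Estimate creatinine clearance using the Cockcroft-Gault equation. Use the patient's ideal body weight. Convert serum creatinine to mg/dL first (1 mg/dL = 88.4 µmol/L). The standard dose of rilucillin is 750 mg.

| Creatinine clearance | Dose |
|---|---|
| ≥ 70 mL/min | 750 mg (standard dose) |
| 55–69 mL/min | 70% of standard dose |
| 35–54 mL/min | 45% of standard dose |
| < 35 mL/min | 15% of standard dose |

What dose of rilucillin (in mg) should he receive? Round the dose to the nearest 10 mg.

110 mg

SCr = 221 / 88.4 = 2.5 mg/dL
CrCl = (140 − 53) × 44.9 / (72 × 2.5) = 3906.3 / 180.00 ≈ 21.7 mL/min
CrCl ≈ 22 mL/min → bracket < 35 mL/min.
15% of 750 mg = 112.5 mg → 110 mg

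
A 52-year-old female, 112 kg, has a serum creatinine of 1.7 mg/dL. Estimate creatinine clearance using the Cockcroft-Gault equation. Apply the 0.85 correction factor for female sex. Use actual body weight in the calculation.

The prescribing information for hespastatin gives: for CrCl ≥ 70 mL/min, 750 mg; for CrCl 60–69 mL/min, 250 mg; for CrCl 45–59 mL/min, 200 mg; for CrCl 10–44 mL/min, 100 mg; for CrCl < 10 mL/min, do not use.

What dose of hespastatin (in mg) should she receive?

250 mg

CrCl = (140 − 52) × 112 / (72 × 1.7) × 0.85 = 9856.0 / 122.40 × 0.85 ≈ 68.4 mL/min
CrCl ≈ 68 mL/min → bracket 60–69 mL/min.
Dose for this bracket: 250 mg.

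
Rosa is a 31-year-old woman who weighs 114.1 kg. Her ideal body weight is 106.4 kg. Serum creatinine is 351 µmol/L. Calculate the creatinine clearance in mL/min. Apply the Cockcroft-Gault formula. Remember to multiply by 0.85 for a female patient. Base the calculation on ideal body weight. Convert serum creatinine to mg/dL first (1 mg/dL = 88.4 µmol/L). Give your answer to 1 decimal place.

SCr = 351 / 88.4 = 3.971 mg/dL
CrCl = (140 − 31) × 106.4 / (72 × 3.971) × 0.85 = 11597.6 / 285.91 × 0.85 ≈ 34.5 mL/min

34.5 mL/min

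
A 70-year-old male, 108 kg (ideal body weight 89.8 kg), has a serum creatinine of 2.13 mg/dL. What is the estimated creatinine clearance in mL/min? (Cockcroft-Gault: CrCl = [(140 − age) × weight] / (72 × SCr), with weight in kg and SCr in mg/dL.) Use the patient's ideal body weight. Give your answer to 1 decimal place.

41.0 mL/min

CrCl = (140 − 70) × 89.8 / (72 × 2.13) = 6286.0 / 153.36 ≈ 41.0 mL/min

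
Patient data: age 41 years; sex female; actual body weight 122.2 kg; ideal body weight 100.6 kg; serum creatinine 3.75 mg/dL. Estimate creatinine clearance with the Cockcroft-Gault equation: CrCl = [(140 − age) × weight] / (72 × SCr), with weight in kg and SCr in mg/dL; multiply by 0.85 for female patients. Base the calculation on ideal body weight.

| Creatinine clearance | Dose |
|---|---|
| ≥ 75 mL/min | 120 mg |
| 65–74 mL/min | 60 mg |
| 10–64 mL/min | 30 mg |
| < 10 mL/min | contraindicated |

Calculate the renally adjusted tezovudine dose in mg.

30 mg

CrCl = (140 − 41) × 100.6 / (72 × 3.75) × 0.85 = 9959.4 / 270.00 × 0.85 ≈ 31.4 mL/min
CrCl ≈ 31 mL/min → bracket 10–64 mL/min.
Dose for this bracket: 30 mg.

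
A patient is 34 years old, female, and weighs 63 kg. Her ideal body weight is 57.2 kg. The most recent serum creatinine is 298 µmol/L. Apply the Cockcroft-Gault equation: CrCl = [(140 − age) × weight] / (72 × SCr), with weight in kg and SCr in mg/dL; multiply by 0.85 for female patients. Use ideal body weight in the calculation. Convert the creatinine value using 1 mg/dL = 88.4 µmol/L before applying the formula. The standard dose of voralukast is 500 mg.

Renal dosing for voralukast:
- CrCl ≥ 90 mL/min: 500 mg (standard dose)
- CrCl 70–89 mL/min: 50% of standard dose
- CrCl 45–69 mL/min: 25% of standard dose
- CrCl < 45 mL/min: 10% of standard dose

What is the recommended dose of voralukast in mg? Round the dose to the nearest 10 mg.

50 mg

SCr = 298 / 88.4 = 3.371 mg/dL
CrCl = (140 − 34) × 57.2 / (72 × 3.371) × 0.85 = 6063.2 / 242.71 × 0.85 ≈ 21.2 mL/min
CrCl ≈ 21 mL/min → bracket < 45 mL/min.
10% of 500 mg = 50 mg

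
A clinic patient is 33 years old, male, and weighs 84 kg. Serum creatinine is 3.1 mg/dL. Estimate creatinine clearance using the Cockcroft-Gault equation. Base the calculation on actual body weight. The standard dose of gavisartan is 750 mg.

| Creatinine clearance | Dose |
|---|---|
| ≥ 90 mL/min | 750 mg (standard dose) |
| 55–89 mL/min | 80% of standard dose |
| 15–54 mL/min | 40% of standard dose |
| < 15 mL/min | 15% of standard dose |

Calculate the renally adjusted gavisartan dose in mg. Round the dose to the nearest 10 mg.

CrCl = (140 − 33) × 84 / (72 × 3.1) = 8988.0 / 223.20 ≈ 40.3 mL/min
CrCl ≈ 40 mL/min → bracket 15–54 mL/min.
40% of 750 mg = 300 mg

300 mg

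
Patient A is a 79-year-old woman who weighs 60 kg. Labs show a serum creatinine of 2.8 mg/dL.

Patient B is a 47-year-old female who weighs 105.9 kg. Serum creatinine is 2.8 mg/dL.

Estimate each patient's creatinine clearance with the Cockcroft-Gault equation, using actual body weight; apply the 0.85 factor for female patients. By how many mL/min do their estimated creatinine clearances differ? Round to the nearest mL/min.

Patient A: CrCl = (140 − 79) × 60 / (72 × 2.8) × 0.85 = 3660.0 / 201.60 × 0.85 ≈ 15.4 mL/min
Patient B: CrCl = (140 − 47) × 105.9 / (72 × 2.8) × 0.85 = 9848.7 / 201.60 × 0.85 ≈ 41.5 mL/min
|15.4 − 41.5| = 26.1 mL/min

26 mL/min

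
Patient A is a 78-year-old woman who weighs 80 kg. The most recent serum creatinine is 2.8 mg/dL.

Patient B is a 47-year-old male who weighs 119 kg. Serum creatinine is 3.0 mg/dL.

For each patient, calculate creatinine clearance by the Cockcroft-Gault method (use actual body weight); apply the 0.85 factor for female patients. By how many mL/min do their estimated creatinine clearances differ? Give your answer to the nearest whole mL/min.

30 mL/min

Patient A: CrCl = (140 − 78) × 80 / (72 × 2.8) × 0.85 = 4960.0 / 201.60 × 0.85 ≈ 20.9 mL/min
Patient B: CrCl = (140 − 47) × 119 / (72 × 3) = 11067.0 / 216.00 ≈ 51.2 mL/min
|20.9 − 51.2| = 30.3 mL/min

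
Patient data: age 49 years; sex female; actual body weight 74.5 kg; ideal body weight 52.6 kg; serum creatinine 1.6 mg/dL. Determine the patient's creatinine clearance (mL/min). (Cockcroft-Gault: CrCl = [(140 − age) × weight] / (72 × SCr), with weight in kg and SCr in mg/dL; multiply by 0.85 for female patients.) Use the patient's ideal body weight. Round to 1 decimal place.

CrCl = (140 − 49) × 52.6 / (72 × 1.6) × 0.85 = 4786.6 / 115.20 × 0.85 ≈ 35.3 mL/min

35.3 mL/min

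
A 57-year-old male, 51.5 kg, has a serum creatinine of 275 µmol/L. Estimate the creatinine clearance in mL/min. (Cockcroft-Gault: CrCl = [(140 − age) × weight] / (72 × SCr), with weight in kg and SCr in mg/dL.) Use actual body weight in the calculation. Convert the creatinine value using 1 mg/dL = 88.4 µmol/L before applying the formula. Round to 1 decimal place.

19.1 mL/min

SCr = 275 / 88.4 = 3.111 mg/dL
CrCl = (140 − 57) × 51.5 / (72 × 3.111) = 4274.5 / 223.99 ≈ 19.1 mL/min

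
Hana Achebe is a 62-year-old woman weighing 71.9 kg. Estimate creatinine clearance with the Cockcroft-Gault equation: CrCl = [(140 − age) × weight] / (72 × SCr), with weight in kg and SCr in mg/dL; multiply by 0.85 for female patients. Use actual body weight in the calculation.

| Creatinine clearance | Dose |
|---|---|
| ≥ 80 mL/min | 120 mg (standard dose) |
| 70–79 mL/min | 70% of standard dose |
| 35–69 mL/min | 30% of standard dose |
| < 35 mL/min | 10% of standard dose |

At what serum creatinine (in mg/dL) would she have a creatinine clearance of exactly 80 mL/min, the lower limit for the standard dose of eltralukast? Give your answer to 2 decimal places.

Standard dose requires CrCl ≥ 80 mL/min.
Set (140 − 62) × 71.9 × 0.85 / (72 × SCr) = 80
SCr = (140 − 62) × 71.9 × 0.85 / (72 × 80) = 0.828 mg/dL

0.83 mg/dL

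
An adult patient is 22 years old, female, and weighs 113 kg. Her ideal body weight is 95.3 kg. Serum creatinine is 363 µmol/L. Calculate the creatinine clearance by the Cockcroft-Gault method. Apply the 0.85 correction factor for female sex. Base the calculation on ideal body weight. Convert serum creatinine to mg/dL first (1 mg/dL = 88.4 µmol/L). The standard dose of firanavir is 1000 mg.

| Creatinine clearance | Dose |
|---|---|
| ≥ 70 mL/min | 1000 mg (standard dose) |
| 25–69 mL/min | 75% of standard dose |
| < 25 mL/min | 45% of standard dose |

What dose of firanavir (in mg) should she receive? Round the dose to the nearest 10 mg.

SCr = 363 / 88.4 = 4.106 mg/dL
CrCl = (140 − 22) × 95.3 / (72 × 4.106) × 0.85 = 11245.4 / 295.63 × 0.85 ≈ 32.3 mL/min
CrCl ≈ 32 mL/min → bracket 25–69 mL/min.
75% of 1000 mg = 750 mg

750 mg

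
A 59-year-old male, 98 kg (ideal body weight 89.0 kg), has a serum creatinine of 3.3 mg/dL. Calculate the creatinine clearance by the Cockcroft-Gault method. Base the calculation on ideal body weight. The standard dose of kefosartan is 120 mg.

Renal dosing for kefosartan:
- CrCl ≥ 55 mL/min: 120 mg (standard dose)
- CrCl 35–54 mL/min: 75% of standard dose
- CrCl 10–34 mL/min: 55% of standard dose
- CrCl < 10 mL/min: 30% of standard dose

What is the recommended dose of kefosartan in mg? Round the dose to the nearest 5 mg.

CrCl = (140 − 59) × 89 / (72 × 3.3) = 7209.0 / 237.60 ≈ 30.3 mL/min
CrCl ≈ 30 mL/min → bracket 10–34 mL/min.
55% of 120 mg = 66 mg → 65 mg

65 mg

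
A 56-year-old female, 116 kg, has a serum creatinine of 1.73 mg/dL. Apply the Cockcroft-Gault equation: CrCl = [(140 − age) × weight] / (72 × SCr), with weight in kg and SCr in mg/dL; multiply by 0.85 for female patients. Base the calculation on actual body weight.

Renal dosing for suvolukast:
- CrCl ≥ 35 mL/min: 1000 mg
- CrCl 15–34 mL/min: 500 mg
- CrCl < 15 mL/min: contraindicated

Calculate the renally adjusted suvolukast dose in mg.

1000 mg

CrCl = (140 − 56) × 116 / (72 × 1.73) × 0.85 = 9744.0 / 124.56 × 0.85 ≈ 66.5 mL/min
CrCl ≈ 66 mL/min → bracket ≥ 35 mL/min.
Dose for this bracket: 1000 mg.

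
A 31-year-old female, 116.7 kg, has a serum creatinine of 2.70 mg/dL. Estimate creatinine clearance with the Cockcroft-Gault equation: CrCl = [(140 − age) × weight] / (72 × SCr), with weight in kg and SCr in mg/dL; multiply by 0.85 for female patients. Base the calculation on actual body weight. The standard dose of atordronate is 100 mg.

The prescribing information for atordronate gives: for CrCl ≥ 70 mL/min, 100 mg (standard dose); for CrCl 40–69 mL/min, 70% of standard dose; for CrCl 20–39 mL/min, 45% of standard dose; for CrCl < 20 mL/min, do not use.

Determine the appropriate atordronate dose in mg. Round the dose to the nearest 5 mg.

70 mg

CrCl = (140 − 31) × 116.7 / (72 × 2.7) × 0.85 = 12720.3 / 194.40 × 0.85 ≈ 55.6 mL/min
CrCl ≈ 56 mL/min → bracket 40–69 mL/min.
70% of 100 mg = 70 mg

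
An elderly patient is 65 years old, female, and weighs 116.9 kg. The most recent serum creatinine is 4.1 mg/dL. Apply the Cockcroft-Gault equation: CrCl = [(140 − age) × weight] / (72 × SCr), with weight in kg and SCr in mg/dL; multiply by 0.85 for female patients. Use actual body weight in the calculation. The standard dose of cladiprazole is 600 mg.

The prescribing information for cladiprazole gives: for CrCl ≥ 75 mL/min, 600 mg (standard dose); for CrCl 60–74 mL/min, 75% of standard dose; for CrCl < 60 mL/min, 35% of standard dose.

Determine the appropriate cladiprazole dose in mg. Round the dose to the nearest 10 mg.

CrCl = (140 − 65) × 116.9 / (72 × 4.1) × 0.85 = 8767.5 / 295.20 × 0.85 ≈ 25.2 mL/min
CrCl ≈ 25 mL/min → bracket < 60 mL/min.
35% of 600 mg = 210 mg

210 mg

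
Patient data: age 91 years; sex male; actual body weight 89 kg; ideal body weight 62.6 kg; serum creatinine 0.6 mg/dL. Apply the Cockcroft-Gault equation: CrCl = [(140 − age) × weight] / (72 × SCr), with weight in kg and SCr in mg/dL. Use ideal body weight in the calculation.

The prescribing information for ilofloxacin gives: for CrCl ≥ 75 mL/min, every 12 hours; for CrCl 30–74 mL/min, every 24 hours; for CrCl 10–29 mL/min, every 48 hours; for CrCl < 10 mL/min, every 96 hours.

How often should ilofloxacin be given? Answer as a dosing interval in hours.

every 24 hours

CrCl = (140 − 91) × 62.6 / (72 × 0.6) = 3067.4 / 43.20 ≈ 71.0 mL/min
CrCl ≈ 71 mL/min → bracket 30–74 mL/min → every 24 hours.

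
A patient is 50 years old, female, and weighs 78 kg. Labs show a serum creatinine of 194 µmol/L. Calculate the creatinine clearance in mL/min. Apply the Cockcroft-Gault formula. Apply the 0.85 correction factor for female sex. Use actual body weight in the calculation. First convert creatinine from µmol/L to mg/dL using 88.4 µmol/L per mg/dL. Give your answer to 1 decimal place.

SCr = 194 / 88.4 = 2.195 mg/dL
CrCl = (140 − 50) × 78 / (72 × 2.195) × 0.85 = 7020.0 / 158.04 × 0.85 ≈ 37.8 mL/min

37.8 mL/min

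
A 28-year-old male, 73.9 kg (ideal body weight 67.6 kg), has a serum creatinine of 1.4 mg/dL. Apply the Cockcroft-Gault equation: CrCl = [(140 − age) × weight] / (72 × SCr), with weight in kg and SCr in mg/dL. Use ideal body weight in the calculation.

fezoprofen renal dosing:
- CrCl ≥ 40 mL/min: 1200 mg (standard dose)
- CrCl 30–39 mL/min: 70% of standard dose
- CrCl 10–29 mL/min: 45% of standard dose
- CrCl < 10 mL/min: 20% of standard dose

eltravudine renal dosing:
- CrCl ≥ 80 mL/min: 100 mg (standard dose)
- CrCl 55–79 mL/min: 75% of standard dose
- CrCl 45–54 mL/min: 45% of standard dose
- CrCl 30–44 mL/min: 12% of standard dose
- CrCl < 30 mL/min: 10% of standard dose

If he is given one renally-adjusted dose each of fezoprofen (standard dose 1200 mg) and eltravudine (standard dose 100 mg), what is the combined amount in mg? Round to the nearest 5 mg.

1275 mg

CrCl = (140 − 28) × 67.6 / (72 × 1.4) = 7571.2 / 100.80 ≈ 75.1 mL/min
CrCl ≈ 75 mL/min.
fezoprofen: ≥ 40 mL/min → 100% of 1200 mg = 1200 mg.
eltravudine: 55–79 mL/min → 75% of 100 mg = 75 mg.
Total = 1200 + 75 = 1275 mg.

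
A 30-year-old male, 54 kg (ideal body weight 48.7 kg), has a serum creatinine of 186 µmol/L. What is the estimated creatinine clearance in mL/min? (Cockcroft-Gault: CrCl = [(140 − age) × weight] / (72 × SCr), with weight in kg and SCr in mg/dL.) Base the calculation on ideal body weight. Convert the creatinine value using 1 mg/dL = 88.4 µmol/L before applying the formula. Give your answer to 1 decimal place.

35.4 mL/min

SCr = 186 / 88.4 = 2.104 mg/dL
CrCl = (140 − 30) × 48.7 / (72 × 2.104) = 5357.0 / 151.49 ≈ 35.4 mL/min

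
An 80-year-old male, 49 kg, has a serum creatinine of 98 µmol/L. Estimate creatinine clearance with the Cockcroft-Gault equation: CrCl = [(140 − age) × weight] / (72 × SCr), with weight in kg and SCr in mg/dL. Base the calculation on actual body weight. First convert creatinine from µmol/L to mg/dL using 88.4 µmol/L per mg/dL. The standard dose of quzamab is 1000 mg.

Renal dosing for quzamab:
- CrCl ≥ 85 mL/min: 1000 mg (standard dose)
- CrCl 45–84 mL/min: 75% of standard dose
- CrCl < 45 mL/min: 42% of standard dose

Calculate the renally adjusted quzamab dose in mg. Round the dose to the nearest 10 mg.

420 mg

SCr = 98 / 88.4 = 1.109 mg/dL
CrCl = (140 − 80) × 49 / (72 × 1.109) = 2940.0 / 79.85 ≈ 36.8 mL/min
CrCl ≈ 37 mL/min → bracket < 45 mL/min.
42% of 1000 mg = 420 mg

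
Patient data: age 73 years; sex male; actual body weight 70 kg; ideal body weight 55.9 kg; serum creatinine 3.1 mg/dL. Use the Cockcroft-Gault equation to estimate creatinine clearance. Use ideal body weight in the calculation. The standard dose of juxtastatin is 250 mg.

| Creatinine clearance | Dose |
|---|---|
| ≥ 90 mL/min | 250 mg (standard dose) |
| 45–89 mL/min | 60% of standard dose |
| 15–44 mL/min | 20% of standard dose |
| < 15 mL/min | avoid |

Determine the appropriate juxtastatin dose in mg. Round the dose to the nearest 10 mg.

CrCl = (140 − 73) × 55.9 / (72 × 3.1) = 3745.3 / 223.20 ≈ 16.8 mL/min
CrCl ≈ 17 mL/min → bracket 15–44 mL/min.
20% of 250 mg = 50 mg

50 mg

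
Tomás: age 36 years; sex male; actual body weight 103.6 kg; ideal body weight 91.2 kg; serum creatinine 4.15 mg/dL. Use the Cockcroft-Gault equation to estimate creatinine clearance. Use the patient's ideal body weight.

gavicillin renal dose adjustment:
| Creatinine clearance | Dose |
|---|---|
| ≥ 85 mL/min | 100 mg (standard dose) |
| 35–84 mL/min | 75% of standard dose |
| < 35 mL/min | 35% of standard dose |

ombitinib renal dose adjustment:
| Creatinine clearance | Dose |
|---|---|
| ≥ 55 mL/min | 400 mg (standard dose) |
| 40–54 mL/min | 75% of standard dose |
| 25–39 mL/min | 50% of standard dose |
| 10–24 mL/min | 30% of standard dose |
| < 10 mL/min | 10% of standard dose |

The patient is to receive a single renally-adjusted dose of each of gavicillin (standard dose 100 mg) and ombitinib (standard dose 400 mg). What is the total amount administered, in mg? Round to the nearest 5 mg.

235 mg

CrCl = (140 − 36) × 91.2 / (72 × 4.15) = 9484.8 / 298.80 ≈ 31.7 mL/min
CrCl ≈ 32 mL/min.
gavicillin: < 35 mL/min → 35% of 100 mg = 35 mg.
ombitinib: 25–39 mL/min → 50% of 400 mg = 200 mg.
Total = 35 + 200 = 235 mg.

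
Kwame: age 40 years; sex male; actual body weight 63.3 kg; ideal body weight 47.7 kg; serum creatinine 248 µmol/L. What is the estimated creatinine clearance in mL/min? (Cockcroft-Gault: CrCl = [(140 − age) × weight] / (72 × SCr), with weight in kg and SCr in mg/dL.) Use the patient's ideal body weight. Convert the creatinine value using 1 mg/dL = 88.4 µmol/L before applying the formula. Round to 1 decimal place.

SCr = 248 / 88.4 = 2.805 mg/dL
CrCl = (140 − 40) × 47.7 / (72 × 2.805) = 4770.0 / 201.96 ≈ 23.6 mL/min

23.6 mL/min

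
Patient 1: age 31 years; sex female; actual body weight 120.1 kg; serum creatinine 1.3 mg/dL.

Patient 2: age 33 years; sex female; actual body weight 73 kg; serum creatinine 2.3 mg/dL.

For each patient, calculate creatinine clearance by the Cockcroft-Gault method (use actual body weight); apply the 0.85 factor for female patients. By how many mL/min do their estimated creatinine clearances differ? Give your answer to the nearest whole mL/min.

79 mL/min

Patient 1: CrCl = (140 − 31) × 120.1 / (72 × 1.3) × 0.85 = 13090.9 / 93.60 × 0.85 ≈ 118.9 mL/min
Patient 2: CrCl = (140 − 33) × 73 / (72 × 2.3) × 0.85 = 7811.0 / 165.60 × 0.85 ≈ 40.1 mL/min
|118.9 − 40.1| = 78.8 mL/min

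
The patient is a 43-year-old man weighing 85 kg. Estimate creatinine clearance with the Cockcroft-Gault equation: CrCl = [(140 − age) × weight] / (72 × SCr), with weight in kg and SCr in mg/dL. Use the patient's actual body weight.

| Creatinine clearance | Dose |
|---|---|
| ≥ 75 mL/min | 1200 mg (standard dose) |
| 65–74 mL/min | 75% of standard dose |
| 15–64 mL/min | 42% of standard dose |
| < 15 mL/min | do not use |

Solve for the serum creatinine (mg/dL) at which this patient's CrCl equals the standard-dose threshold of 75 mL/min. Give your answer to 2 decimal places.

1.53 mg/dL

Standard dose requires CrCl ≥ 75 mL/min.
Set (140 − 43) × 85 / (72 × SCr) = 75
SCr = (140 − 43) × 85 / (72 × 75) = 1.527 mg/dL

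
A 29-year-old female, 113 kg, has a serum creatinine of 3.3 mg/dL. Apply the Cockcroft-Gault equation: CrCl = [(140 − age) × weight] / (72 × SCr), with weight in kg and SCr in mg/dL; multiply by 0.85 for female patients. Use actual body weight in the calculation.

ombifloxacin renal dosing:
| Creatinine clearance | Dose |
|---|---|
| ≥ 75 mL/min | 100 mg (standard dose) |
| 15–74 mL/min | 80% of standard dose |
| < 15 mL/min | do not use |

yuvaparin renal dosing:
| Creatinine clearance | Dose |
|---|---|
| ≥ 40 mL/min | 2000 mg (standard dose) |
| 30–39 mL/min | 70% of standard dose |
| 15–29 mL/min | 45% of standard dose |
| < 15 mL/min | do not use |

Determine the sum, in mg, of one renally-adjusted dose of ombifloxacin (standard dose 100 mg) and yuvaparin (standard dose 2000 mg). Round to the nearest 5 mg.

2080 mg

CrCl = (140 − 29) × 113 / (72 × 3.3) × 0.85 = 12543.0 / 237.60 × 0.85 ≈ 44.9 mL/min
CrCl ≈ 45 mL/min.
ombifloxacin: 15–74 mL/min → 80% of 100 mg = 80 mg.
yuvaparin: ≥ 40 mL/min → 100% of 2000 mg = 2000 mg.
Total = 80 + 2000 = 2080 mg.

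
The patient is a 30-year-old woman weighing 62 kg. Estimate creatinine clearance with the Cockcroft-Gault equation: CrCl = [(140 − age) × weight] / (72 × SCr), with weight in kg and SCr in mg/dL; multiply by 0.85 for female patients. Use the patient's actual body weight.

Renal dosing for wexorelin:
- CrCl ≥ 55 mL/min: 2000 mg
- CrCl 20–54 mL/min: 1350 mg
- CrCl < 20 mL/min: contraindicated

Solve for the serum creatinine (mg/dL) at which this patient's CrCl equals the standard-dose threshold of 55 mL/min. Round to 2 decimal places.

Standard dose requires CrCl ≥ 55 mL/min.
Set (140 − 30) × 62 × 0.85 / (72 × SCr) = 55
SCr = (140 − 30) × 62 × 0.85 / (72 × 55) = 1.464 mg/dL

1.46 mg/dL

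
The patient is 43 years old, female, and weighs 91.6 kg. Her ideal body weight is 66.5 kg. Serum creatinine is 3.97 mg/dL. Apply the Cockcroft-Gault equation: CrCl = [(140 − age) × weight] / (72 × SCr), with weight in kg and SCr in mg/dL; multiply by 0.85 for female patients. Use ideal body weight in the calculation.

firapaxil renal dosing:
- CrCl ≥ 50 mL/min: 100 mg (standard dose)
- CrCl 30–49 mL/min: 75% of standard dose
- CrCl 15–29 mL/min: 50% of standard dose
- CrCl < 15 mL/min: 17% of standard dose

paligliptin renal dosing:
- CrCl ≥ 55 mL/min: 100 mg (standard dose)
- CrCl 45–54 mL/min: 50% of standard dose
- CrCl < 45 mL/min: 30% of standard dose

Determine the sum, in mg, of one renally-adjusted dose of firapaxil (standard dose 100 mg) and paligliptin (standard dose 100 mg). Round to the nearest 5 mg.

80 mg

CrCl = (140 − 43) × 66.5 / (72 × 3.97) × 0.85 = 6450.5 / 285.84 × 0.85 ≈ 19.2 mL/min
CrCl ≈ 19 mL/min.
firapaxil: 15–29 mL/min → 50% of 100 mg = 50 mg.
paligliptin: < 45 mL/min → 30% of 100 mg = 30 mg.
Total = 50 + 30 = 80 mg.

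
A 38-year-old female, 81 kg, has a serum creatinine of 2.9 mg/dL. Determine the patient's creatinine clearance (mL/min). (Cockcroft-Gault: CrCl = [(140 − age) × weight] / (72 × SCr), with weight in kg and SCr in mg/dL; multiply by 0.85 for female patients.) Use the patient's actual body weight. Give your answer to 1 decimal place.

CrCl = (140 − 38) × 81 / (72 × 2.9) × 0.85 = 8262.0 / 208.80 × 0.85 ≈ 33.6 mL/min

33.6 mL/min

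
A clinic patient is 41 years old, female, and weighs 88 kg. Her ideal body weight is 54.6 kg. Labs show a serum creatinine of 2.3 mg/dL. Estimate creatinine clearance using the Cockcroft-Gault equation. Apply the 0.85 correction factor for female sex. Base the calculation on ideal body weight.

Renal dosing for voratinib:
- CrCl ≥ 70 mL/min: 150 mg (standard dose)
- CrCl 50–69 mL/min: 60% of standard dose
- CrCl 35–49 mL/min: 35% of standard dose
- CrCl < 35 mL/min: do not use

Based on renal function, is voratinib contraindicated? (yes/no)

CrCl = (140 − 41) × 54.6 / (72 × 2.3) × 0.85 = 5405.4 / 165.60 × 0.85 ≈ 27.7 mL/min
CrCl ≈ 28 mL/min, which is < 35 mL/min.

yes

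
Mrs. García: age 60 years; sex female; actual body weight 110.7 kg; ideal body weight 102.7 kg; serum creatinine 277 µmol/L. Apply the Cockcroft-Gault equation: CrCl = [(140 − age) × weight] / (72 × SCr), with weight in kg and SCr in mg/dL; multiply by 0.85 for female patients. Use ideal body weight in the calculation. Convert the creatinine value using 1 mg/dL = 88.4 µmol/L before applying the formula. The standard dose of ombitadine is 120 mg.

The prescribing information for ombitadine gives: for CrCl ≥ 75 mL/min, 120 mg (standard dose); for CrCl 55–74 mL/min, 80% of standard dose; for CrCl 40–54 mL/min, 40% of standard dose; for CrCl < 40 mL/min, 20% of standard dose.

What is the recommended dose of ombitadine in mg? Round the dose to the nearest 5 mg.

SCr = 277 / 88.4 = 3.133 mg/dL
CrCl = (140 − 60) × 102.7 / (72 × 3.133) × 0.85 = 8216.0 / 225.58 × 0.85 ≈ 31.0 mL/min
CrCl ≈ 31 mL/min → bracket < 40 mL/min.
20% of 120 mg = 24 mg → 25 mg

25 mg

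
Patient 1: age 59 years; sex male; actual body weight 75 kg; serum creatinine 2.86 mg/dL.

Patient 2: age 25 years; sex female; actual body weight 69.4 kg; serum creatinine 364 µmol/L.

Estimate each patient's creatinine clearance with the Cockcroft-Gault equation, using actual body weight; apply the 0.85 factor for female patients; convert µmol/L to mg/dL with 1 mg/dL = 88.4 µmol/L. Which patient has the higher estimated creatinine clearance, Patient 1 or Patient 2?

Patient 1: CrCl = (140 − 59) × 75 / (72 × 2.86) = 6075.0 / 205.92 ≈ 29.5 mL/min
Patient 2: SCr = 364 / 88.4 = 4.118 mg/dL
Patient 2: CrCl = (140 − 25) × 69.4 / (72 × 4.118) × 0.85 = 7981.0 / 296.50 × 0.85 ≈ 22.9 mL/min
29.5 vs 22.9 mL/min → Patient 1 is higher.

Patient 1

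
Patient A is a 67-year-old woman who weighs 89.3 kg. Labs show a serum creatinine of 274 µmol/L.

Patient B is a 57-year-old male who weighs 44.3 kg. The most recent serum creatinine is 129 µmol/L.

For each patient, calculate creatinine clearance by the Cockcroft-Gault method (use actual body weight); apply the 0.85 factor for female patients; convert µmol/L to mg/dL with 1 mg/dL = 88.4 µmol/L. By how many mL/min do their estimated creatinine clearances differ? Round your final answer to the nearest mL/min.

Patient A: SCr = 274 / 88.4 = 3.1 mg/dL
Patient A: CrCl = (140 − 67) × 89.3 / (72 × 3.1) × 0.85 = 6518.9 / 223.20 × 0.85 ≈ 24.8 mL/min
Patient B: SCr = 129 / 88.4 = 1.459 mg/dL
Patient B: CrCl = (140 − 57) × 44.3 / (72 × 1.459) = 3676.9 / 105.05 ≈ 35.0 mL/min
|24.8 − 35.0| = 10.2 mL/min

10 mL/min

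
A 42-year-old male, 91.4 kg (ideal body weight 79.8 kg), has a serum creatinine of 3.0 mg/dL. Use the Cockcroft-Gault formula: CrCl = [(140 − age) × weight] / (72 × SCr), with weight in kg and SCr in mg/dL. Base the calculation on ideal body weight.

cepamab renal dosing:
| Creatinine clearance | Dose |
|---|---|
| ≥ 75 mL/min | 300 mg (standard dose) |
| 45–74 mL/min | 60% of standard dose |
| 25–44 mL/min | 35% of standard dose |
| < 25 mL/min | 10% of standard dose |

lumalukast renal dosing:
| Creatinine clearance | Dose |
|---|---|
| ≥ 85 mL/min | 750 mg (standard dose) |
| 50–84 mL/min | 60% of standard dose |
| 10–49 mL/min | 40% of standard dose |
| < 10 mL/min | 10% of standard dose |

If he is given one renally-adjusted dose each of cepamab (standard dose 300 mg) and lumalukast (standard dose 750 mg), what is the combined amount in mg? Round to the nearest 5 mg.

CrCl = (140 − 42) × 79.8 / (72 × 3) = 7820.4 / 216.00 ≈ 36.2 mL/min
CrCl ≈ 36 mL/min.
cepamab: 25–44 mL/min → 35% of 300 mg = 105 mg.
lumalukast: 10–49 mL/min → 40% of 750 mg = 300 mg.
Total = 105 + 300 = 405 mg.

405 mg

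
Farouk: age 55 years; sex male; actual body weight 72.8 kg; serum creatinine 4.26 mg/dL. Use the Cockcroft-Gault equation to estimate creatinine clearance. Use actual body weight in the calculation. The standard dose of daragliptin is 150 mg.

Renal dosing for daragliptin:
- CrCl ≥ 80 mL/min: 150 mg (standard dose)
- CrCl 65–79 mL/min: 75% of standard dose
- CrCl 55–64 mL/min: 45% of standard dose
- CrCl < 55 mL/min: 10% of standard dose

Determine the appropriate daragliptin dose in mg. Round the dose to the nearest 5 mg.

CrCl = (140 − 55) × 72.8 / (72 × 4.26) = 6188.0 / 306.72 ≈ 20.2 mL/min
CrCl ≈ 20 mL/min → bracket < 55 mL/min.
10% of 150 mg = 15 mg

15 mg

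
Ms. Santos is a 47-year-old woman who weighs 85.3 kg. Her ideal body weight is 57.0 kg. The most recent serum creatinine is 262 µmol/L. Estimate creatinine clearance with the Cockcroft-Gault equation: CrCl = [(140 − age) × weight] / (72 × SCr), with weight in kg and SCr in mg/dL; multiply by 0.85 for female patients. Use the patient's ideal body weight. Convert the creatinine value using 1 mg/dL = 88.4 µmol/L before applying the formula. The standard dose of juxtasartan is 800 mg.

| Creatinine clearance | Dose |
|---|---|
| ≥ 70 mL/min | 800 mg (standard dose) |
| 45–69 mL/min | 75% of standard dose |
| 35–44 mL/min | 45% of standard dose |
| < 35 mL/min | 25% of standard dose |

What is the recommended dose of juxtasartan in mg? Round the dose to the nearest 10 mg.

SCr = 262 / 88.4 = 2.964 mg/dL
CrCl = (140 − 47) × 57 / (72 × 2.964) × 0.85 = 5301.0 / 213.41 × 0.85 ≈ 21.1 mL/min
CrCl ≈ 21 mL/min → bracket < 35 mL/min.
25% of 800 mg = 200 mg

200 mg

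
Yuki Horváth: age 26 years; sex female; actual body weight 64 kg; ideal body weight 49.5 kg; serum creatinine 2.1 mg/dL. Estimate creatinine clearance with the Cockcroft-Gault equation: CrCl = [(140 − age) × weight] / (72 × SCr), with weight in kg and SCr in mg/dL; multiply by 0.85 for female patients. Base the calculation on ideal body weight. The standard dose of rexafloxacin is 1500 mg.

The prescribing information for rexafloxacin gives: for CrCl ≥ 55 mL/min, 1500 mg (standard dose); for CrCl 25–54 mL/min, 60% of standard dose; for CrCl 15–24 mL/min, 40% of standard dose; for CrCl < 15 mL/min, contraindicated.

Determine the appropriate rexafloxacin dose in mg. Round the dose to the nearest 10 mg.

900 mg

CrCl = (140 − 26) × 49.5 / (72 × 2.1) × 0.85 = 5643.0 / 151.20 × 0.85 ≈ 31.7 mL/min
CrCl ≈ 32 mL/min → bracket 25–54 mL/min.
60% of 1500 mg = 900 mg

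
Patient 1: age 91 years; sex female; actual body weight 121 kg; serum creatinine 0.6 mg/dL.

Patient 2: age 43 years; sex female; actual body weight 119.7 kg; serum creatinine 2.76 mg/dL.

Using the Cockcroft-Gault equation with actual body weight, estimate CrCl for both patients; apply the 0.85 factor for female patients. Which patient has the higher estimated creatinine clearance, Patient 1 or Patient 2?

Patient 1: CrCl = (140 − 91) × 121 / (72 × 0.6) × 0.85 = 5929.0 / 43.20 × 0.85 ≈ 116.7 mL/min
Patient 2: CrCl = (140 − 43) × 119.7 / (72 × 2.76) × 0.85 = 11610.9 / 198.72 × 0.85 ≈ 49.7 mL/min
116.7 vs 49.7 mL/min → Patient 1 is higher.

Patient 1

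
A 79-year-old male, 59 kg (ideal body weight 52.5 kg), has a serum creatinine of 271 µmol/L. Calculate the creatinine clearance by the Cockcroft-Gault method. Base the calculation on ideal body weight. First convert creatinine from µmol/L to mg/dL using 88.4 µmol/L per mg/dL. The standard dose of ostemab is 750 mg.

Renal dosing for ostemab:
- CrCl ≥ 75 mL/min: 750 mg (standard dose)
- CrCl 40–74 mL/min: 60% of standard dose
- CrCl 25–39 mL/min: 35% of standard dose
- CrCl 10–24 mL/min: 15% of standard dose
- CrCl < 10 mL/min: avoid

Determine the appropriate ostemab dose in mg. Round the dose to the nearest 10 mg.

SCr = 271 / 88.4 = 3.066 mg/dL
CrCl = (140 − 79) × 52.5 / (72 × 3.066) = 3202.5 / 220.75 ≈ 14.5 mL/min
CrCl ≈ 15 mL/min → bracket 10–24 mL/min.
15% of 750 mg = 112.5 mg → 110 mg

110 mg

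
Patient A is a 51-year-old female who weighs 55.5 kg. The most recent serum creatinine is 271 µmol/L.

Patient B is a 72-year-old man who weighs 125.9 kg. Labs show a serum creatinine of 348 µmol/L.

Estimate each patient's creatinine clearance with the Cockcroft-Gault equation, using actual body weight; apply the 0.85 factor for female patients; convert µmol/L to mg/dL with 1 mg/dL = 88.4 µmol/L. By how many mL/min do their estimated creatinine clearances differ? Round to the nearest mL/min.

Patient A: SCr = 271 / 88.4 = 3.066 mg/dL
Patient A: CrCl = (140 − 51) × 55.5 / (72 × 3.066) × 0.85 = 4939.5 / 220.75 × 0.85 ≈ 19.0 mL/min
Patient B: SCr = 348 / 88.4 = 3.937 mg/dL
Patient B: CrCl = (140 − 72) × 125.9 / (72 × 3.937) = 8561.2 / 283.46 ≈ 30.2 mL/min
|19.0 − 30.2| = 11.2 mL/min

11 mL/min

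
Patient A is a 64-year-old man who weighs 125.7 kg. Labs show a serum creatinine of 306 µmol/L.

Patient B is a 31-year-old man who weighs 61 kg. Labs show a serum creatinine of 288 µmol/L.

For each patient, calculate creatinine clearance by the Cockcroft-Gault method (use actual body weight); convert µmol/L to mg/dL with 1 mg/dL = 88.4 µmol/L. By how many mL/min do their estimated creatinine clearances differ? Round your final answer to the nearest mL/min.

10 mL/min

Patient A: SCr = 306 / 88.4 = 3.462 mg/dL
Patient A: CrCl = (140 − 64) × 125.7 / (72 × 3.462) = 9553.2 / 249.26 ≈ 38.3 mL/min
Patient B: SCr = 288 / 88.4 = 3.258 mg/dL
Patient B: CrCl = (140 − 31) × 61 / (72 × 3.258) = 6649.0 / 234.58 ≈ 28.3 mL/min
|38.3 − 28.3| = 10.0 mL/min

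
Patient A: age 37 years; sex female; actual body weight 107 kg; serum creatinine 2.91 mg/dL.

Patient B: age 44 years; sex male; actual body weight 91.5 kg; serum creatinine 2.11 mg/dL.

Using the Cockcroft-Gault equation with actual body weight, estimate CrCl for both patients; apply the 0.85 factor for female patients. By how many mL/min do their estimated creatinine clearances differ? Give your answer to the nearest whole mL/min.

13 mL/min

Patient A: CrCl = (140 − 37) × 107 / (72 × 2.91) × 0.85 = 11021.0 / 209.52 × 0.85 ≈ 44.7 mL/min
Patient B: CrCl = (140 − 44) × 91.5 / (72 × 2.11) = 8784.0 / 151.92 ≈ 57.8 mL/min
|44.7 − 57.8| = 13.1 mL/min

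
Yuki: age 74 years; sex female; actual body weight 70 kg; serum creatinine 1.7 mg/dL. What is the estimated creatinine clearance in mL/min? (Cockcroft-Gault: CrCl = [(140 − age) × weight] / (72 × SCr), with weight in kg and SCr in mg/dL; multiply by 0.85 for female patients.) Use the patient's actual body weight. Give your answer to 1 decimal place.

CrCl = (140 − 74) × 70 / (72 × 1.7) × 0.85 = 4620.0 / 122.40 × 0.85 ≈ 32.1 mL/min

32.1 mL/min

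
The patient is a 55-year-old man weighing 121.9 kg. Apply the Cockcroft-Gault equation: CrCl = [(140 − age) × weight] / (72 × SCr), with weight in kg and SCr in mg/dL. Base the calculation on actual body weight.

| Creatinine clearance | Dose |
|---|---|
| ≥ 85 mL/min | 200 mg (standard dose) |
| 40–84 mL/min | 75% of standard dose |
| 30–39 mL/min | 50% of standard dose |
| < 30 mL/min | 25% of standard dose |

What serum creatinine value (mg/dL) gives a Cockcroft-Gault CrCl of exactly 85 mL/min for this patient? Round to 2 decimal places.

Standard dose requires CrCl ≥ 85 mL/min.
Set (140 − 55) × 121.9 / (72 × SCr) = 85
SCr = (140 − 55) × 121.9 / (72 × 85) = 1.693 mg/dL

1.69 mg/dL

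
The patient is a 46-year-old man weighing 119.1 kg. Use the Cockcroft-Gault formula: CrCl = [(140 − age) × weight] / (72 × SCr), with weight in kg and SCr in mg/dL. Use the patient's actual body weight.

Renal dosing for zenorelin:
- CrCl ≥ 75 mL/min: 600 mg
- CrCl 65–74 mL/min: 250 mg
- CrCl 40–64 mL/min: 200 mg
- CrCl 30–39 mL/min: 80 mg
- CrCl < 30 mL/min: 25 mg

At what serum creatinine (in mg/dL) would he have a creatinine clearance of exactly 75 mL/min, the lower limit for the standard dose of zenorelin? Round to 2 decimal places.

Standard dose requires CrCl ≥ 75 mL/min.
Set (140 − 46) × 119.1 / (72 × SCr) = 75
SCr = (140 − 46) × 119.1 / (72 × 75) = 2.073 mg/dL

2.07 mg/dL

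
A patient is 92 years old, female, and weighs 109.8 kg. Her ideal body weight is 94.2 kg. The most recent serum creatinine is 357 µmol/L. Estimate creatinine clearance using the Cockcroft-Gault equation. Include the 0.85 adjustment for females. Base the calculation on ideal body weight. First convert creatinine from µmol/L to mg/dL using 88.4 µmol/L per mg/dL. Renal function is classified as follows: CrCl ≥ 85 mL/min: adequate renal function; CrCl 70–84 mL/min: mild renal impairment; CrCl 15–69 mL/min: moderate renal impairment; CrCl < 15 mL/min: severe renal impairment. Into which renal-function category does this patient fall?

severe renal impairment

SCr = 357 / 88.4 = 4.038 mg/dL
CrCl = (140 − 92) × 94.2 / (72 × 4.038) × 0.85 = 4521.6 / 290.74 × 0.85 ≈ 13.2 mL/min
13 mL/min falls in the 'severe renal impairment' range.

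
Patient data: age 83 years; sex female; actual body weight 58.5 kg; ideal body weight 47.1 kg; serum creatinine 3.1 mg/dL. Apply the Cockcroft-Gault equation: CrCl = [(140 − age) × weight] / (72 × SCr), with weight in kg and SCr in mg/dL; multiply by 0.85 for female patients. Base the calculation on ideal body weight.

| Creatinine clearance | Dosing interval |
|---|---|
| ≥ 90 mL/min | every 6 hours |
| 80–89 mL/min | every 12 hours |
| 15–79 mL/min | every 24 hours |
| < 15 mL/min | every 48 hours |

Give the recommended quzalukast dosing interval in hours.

CrCl = (140 − 83) × 47.1 / (72 × 3.1) × 0.85 = 2684.7 / 223.20 × 0.85 ≈ 10.2 mL/min
CrCl ≈ 10 mL/min → bracket < 15 mL/min → every 48 hours.

every 48 hours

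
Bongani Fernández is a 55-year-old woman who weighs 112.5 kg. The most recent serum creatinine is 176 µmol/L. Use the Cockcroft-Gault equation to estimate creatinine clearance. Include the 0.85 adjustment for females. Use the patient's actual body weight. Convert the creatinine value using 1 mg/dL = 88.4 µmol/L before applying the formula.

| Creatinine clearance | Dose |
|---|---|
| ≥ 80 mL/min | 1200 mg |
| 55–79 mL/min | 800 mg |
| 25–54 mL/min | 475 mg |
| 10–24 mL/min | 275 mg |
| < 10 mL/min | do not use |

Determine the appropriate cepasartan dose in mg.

SCr = 176 / 88.4 = 1.991 mg/dL
CrCl = (140 − 55) × 112.5 / (72 × 1.991) × 0.85 = 9562.5 / 143.35 × 0.85 ≈ 56.7 mL/min
CrCl ≈ 57 mL/min → bracket 55–79 mL/min.
Dose for this bracket: 800 mg.

800 mg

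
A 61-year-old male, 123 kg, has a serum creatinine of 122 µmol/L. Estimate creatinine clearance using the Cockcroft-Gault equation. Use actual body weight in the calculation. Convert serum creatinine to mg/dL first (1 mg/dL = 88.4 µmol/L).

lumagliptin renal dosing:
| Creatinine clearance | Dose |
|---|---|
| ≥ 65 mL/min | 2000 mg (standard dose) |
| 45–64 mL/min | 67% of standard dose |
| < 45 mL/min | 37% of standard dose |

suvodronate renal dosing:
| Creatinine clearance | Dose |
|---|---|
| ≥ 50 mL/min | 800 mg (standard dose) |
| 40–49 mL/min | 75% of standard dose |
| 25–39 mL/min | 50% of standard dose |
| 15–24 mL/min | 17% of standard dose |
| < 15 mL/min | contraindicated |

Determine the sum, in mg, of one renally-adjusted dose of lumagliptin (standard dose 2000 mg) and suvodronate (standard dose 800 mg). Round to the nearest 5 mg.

SCr = 122 / 88.4 = 1.38 mg/dL
CrCl = (140 − 61) × 123 / (72 × 1.38) = 9717.0 / 99.36 ≈ 97.8 mL/min
CrCl ≈ 98 mL/min.
lumagliptin: ≥ 65 mL/min → 100% of 2000 mg = 2000 mg.
suvodronate: ≥ 50 mL/min → 100% of 800 mg = 800 mg.
Total = 2000 + 800 = 2800 mg.

2800 mg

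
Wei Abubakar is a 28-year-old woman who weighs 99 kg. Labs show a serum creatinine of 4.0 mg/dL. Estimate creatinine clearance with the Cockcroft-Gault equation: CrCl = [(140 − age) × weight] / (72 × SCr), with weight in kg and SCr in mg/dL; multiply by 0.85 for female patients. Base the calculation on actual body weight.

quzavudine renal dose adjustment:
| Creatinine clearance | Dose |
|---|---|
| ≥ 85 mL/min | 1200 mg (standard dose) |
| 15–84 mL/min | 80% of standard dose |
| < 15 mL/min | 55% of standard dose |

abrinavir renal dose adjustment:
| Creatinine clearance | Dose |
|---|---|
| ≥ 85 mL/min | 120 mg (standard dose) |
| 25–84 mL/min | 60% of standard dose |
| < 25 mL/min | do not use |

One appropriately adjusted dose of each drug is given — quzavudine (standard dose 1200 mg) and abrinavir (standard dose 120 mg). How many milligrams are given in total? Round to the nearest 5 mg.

CrCl = (140 − 28) × 99 / (72 × 4) × 0.85 = 11088.0 / 288.00 × 0.85 ≈ 32.7 mL/min
CrCl ≈ 33 mL/min.
quzavudine: 15–84 mL/min → 80% of 1200 mg = 960 mg.
abrinavir: 25–84 mL/min → 60% of 120 mg = 72 mg.
Total = 960 + 72 = 1032 mg.

1030 mg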